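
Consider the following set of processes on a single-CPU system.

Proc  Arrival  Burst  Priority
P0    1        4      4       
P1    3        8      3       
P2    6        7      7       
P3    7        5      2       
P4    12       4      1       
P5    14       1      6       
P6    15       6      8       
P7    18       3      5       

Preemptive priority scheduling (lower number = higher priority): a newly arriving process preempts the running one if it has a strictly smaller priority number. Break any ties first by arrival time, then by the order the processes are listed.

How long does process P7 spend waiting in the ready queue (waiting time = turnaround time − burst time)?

Timeline: | idle 0-1 | P0 1-3 | P1 3-7 | P3 7-12 | P4 12-16 | P1 16-20 | P0 20-22 | P7 22-25 | P5 25-26 | P2 26-33 | P6 33-39 |
Completion: P0=22  P1=20  P2=33  P3=12  P4=16  P5=26  P6=39  P7=25
Waiting(P7) = turnaround − burst = 7 − 3 = 4

4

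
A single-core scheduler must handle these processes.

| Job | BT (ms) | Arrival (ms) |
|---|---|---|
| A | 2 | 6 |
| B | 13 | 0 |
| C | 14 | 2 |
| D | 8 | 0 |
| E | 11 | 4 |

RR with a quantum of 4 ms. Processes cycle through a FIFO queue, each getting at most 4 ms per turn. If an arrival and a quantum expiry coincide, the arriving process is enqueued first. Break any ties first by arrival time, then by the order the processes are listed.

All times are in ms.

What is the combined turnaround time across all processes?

175

Schedule: | B 0-4 | D 4-8 | C 8-12 | E 12-16 | B 16-20 | A 20-22 | D 22-26 | C 26-30 | E 30-34 | B 34-38 | C 38-42 | E 42-45 | B 45-46 | C 46-48 |
Completion: A=22  B=46  C=48  D=26  E=45
Turnaround = completion − arrival: A=16, B=46, C=46, D=26, E=41
Total turnaround = 16 + 46 + 46 + 26 + 41 = 175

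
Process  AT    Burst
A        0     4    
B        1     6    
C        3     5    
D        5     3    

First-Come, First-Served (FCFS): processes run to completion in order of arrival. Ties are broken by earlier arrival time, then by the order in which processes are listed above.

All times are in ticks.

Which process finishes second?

B

Schedule: | A 0-4 | B 4-10 | C 10-15 | D 15-18 |
Completion: A=4  B=10  C=15  D=18
Turnaround (C−A): A=4  B=9  C=12  D=13
Finish order: A → B → C → D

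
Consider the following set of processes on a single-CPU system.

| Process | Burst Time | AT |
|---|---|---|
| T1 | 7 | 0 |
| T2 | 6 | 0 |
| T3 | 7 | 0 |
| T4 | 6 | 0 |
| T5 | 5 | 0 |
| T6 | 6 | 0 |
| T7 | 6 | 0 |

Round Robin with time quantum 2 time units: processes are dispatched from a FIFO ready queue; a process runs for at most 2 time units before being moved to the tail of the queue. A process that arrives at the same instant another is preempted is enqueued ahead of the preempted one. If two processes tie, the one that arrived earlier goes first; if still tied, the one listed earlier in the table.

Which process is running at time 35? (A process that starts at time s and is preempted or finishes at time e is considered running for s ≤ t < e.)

Timeline: | T1 0-2 | T2 2-4 | T3 4-6 | T4 6-8 | T5 8-10 | T6 10-12 | T7 12-14 | T1 14-16 | T2 16-18 | T3 18-20 | T4 20-22 | T5 22-24 | T6 24-26 | T7 26-28 | T1 28-30 | T2 30-32 | T3 32-34 | T4 34-36 | T5 36-37 | T6 37-39 | T7 39-41 | T1 41-42 | T3 42-43 |
Completion: T1=42  T2=32  T3=43  T4=36  T5=37  T6=39  T7=41
Turnaround (C−A): T1=42  T2=32  T3=43  T4=36  T5=37  T6=39  T7=41

T4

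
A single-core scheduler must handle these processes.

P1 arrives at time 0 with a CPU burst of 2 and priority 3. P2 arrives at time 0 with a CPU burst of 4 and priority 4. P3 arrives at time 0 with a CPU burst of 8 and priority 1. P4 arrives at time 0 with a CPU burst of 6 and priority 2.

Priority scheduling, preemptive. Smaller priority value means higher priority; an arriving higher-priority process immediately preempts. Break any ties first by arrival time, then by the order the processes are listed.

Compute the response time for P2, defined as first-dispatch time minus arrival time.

16

Gantt: | P3 0-8 | P4 8-14 | P1 14-16 | P2 16-20 |
Completion: P1=16  P2=20  P3=8  P4=14
Response(P2) = first start − arrival = 16 − 0 = 16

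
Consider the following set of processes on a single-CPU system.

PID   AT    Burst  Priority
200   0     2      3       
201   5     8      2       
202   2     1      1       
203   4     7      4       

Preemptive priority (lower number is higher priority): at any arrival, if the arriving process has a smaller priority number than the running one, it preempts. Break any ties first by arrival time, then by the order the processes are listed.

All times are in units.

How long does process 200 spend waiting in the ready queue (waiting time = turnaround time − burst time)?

Gantt: | 200 0-2 | 202 2-3 | idle 3-4 | 203 4-5 | 201 5-13 | 203 13-19 |
Completion: 200=2  201=13  202=3  203=19
Waiting(200) = turnaround − burst = 2 − 2 = 0

0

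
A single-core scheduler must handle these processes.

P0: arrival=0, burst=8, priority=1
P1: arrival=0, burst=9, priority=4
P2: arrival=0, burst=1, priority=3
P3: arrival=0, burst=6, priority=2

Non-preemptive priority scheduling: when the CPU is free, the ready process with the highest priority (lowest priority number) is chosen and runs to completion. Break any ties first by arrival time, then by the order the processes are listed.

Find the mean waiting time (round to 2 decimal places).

Gantt: | P0 0-8 | P3 8-14 | P2 14-15 | P1 15-24 |
Completion: P0=8  P1=24  P2=15  P3=14
Turnaround (C−A): P0=8  P1=24  P2=15  P3=14
Waiting times: P0=0, P1=15, P2=14, P3=8
Average waiting = (0+15+14+8) / 4 = 37/4 = 9.25

9.25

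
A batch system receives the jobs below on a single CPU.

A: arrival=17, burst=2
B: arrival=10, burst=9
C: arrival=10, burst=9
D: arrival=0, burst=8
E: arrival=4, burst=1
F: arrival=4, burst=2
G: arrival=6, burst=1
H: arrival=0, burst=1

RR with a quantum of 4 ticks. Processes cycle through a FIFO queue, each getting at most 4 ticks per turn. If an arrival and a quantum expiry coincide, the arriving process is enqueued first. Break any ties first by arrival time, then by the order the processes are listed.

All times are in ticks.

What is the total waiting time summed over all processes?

Schedule: | D 0-4 | H 4-5 | E 5-6 | F 6-8 | D 8-12 | G 12-13 | B 13-17 | C 17-21 | A 21-23 | B 23-27 | C 27-31 | B 31-32 | C 32-33 |
Completion: A=23  B=32  C=33  D=12  E=6  F=8  G=13  H=5
Waiting = turnaround − burst: A=4, B=13, C=14, D=4, E=1, F=2, G=6, H=4
Total waiting = 4 + 13 + 14 + 4 + 1 + 2 + 6 + 4 = 48

48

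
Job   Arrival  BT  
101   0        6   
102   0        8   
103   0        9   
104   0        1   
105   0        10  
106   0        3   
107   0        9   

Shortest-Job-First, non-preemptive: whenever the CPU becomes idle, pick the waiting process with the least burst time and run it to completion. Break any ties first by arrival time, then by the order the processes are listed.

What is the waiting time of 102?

Timeline: | 104 0-1 | 106 1-4 | 101 4-10 | 102 10-18 | 103 18-27 | 107 27-36 | 105 36-46 |
Completion: 101=10  102=18  103=27  104=1  105=46  106=4  107=36
Turnaround (C−A): 101=10  102=18  103=27  104=1  105=46  106=4  107=36
Waiting(102) = turnaround − burst = 18 − 8 = 10

10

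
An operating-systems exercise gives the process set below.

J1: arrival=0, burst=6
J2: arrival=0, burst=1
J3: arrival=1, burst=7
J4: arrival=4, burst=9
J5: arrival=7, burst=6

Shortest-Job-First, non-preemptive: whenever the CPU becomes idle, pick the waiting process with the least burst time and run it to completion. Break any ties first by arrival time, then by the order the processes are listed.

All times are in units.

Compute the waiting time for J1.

Gantt: | J2 0-1 | J1 1-7 | J5 7-13 | J3 13-20 | J4 20-29 |
Completion: J1=7  J2=1  J3=20  J4=29  J5=13
Turnaround (C−A): J1=7  J2=1  J3=19  J4=25  J5=6
Waiting(J1) = turnaround − burst = 7 − 6 = 1

1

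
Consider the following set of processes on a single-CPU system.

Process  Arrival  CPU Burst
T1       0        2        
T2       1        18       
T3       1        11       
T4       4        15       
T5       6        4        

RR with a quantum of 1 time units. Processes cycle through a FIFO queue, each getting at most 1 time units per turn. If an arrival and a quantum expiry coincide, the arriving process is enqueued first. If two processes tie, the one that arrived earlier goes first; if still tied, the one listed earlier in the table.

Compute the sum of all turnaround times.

148

Gantt: | T1 0-1 | T2 1-2 | T3 2-3 | T1 3-4 | T2 4-5 | T3 5-6 | T4 6-7 | T2 7-8 | T5 8-9 | T3 9-10 | T4 10-11 | T2 11-12 | T5 12-13 | T3 13-14 | T4 14-15 | T2 15-16 | T5 16-17 | T3 17-18 | T4 18-19 | T2 19-20 | T5 20-21 | T3 21-22 | T4 22-23 | T2 23-24 | T3 24-25 | T4 25-26 | T2 26-27 | T3 27-28 | T4 28-29 | T2 29-30 | T3 30-31 | T4 31-32 | T2 32-33 | T3 33-34 | T4 34-35 | T2 35-36 | T3 36-37 | T4 37-38 | T2 38-39 | T4 39-40 | T2 40-41 | T4 41-42 | T2 42-43 | T4 43-44 | T2 44-45 | T4 45-46 | T2 46-47 | T4 47-48 | T2 48-50 |
Completion: T1=4  T2=50  T3=37  T4=48  T5=21
Turnaround (C−A): T1=4  T2=49  T3=36  T4=44  T5=15
Turnaround = completion − arrival: T1=4, T2=49, T3=36, T4=44, T5=15
Total turnaround = 4 + 49 + 36 + 44 + 15 = 148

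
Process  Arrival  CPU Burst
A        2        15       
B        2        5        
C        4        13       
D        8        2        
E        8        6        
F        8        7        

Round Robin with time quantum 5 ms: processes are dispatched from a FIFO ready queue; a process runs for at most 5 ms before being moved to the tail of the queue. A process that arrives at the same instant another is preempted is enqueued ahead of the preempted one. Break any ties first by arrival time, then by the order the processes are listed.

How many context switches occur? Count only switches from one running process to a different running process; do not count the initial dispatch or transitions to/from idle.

Schedule: | idle 0-2 | A 2-7 | B 7-12 | C 12-17 | A 17-22 | D 22-24 | E 24-29 | F 29-34 | C 34-39 | A 39-44 | E 44-45 | F 45-47 | C 47-50 |
Completion: A=44  B=12  C=50  D=24  E=45  F=47
Turnaround (C−A): A=42  B=10  C=46  D=16  E=37  F=39

11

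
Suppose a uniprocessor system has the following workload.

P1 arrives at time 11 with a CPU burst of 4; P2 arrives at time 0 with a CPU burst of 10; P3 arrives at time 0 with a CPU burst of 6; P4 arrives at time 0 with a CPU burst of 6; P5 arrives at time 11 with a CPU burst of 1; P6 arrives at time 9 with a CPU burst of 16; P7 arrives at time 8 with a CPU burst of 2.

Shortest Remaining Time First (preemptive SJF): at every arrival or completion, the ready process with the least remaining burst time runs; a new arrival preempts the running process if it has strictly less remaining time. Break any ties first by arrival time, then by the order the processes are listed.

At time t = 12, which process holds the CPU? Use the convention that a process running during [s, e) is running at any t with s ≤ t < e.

Gantt: | P3 0-6 | P4 6-8 | P7 8-10 | P4 10-11 | P5 11-12 | P4 12-15 | P1 15-19 | P2 19-29 | P6 29-45 |
Completion: P1=19  P2=29  P3=6  P4=15  P5=12  P6=45  P7=10
Turnaround (C−A): P1=8  P2=29  P3=6  P4=15  P5=1  P6=36  P7=2

P4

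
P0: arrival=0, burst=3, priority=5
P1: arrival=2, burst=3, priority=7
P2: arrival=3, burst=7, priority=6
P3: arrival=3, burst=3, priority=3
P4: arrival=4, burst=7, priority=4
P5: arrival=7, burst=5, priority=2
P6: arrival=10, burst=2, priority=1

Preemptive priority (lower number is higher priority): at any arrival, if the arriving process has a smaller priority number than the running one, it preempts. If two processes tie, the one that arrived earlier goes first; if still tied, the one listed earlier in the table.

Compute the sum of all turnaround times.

Schedule: | P0 0-3 | P3 3-6 | P4 6-7 | P5 7-10 | P6 10-12 | P5 12-14 | P4 14-20 | P2 20-27 | P1 27-30 |
Completion: P0=3  P1=30  P2=27  P3=6  P4=20  P5=14  P6=12
Turnaround (C−A): P0=3  P1=28  P2=24  P3=3  P4=16  P5=7  P6=2
Turnaround = completion − arrival: P0=3, P1=28, P2=24, P3=3, P4=16, P5=7, P6=2
Total turnaround = 3 + 28 + 24 + 3 + 16 + 7 + 2 = 83

83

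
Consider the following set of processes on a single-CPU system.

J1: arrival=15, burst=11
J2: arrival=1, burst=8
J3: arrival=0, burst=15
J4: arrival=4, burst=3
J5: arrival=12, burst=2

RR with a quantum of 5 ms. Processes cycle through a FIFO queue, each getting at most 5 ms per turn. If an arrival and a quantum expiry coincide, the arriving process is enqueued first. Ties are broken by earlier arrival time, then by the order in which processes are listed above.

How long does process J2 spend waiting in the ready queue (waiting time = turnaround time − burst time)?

Schedule: | J3 0-5 | J2 5-10 | J4 10-13 | J3 13-18 | J2 18-21 | J5 21-23 | J1 23-28 | J3 28-33 | J1 33-39 |
Completion: J1=39  J2=21  J3=33  J4=13  J5=23
Waiting(J2) = turnaround − burst = 20 − 8 = 12

12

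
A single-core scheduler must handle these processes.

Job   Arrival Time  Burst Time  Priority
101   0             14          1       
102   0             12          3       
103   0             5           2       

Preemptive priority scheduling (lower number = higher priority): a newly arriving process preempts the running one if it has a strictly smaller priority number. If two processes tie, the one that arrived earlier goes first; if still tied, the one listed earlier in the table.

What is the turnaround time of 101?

Gantt: | 101 0-14 | 103 14-19 | 102 19-31 |
Completion: 101=14  102=31  103=19
Turnaround (C−A): 101=14  102=31  103=19
Turnaround(101) = completion − arrival = 14 − 0 = 14

14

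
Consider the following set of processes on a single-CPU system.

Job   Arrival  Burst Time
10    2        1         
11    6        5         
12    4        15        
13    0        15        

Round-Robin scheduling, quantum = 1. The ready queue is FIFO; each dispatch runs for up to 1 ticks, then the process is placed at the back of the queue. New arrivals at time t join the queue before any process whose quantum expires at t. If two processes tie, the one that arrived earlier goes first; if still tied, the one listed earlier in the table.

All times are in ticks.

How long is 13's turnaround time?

Timeline: | 13 0-2 | 10 2-3 | 13 3-4 | 12 4-5 | 13 5-6 | 12 6-7 | 11 7-8 | 13 8-9 | 12 9-10 | 11 10-11 | 13 11-12 | 12 12-13 | 11 13-14 | 13 14-15 | 12 15-16 | 11 16-17 | 13 17-18 | 12 18-19 | 11 19-20 | 13 20-21 | 12 21-22 | 13 22-23 | 12 23-24 | 13 24-25 | 12 25-26 | 13 26-27 | 12 27-28 | 13 28-29 | 12 29-30 | 13 30-31 | 12 31-32 | 13 32-33 | 12 33-36 |
Completion: 10=3  11=20  12=36  13=33
Turnaround (C−A): 10=1  11=14  12=32  13=33
Turnaround(13) = completion − arrival = 33 − 0 = 33

33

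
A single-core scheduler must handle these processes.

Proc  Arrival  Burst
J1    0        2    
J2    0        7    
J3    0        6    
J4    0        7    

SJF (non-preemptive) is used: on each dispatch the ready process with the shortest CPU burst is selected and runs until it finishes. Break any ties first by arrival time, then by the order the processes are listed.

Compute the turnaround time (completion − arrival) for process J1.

Schedule: | J1 0-2 | J3 2-8 | J2 8-15 | J4 15-22 |
Completion: J1=2  J2=15  J3=8  J4=22
Turnaround(J1) = completion − arrival = 2 − 0 = 2

2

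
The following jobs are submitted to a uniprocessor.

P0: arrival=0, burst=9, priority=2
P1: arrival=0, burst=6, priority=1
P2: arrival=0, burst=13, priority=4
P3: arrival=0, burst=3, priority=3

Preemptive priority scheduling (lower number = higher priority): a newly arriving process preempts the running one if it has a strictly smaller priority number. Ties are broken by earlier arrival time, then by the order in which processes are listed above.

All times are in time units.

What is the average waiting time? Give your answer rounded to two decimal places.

Gantt: | P1 0-6 | P0 6-15 | P3 15-18 | P2 18-31 |
Completion: P0=15  P1=6  P2=31  P3=18
Waiting times: P0=6, P1=0, P2=18, P3=15
Average waiting = (6+0+18+15) / 4 = 39/4 = 9.75

9.75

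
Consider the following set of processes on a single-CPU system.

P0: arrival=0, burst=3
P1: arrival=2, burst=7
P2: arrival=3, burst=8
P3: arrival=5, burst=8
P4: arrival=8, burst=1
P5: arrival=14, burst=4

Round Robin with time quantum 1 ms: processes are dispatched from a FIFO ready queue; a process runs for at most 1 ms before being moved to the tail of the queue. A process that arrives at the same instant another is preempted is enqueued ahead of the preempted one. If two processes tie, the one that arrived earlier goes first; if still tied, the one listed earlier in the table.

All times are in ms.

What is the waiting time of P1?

Schedule: | P0 0-2 | P1 2-3 | P0 3-4 | P2 4-5 | P1 5-6 | P3 6-7 | P2 7-8 | P1 8-9 | P3 9-10 | P4 10-11 | P2 11-12 | P1 12-13 | P3 13-14 | P2 14-15 | P1 15-16 | P5 16-17 | P3 17-18 | P2 18-19 | P1 19-20 | P5 20-21 | P3 21-22 | P2 22-23 | P1 23-24 | P5 24-25 | P3 25-26 | P2 26-27 | P5 27-28 | P3 28-29 | P2 29-30 | P3 30-31 |
Completion: P0=4  P1=24  P2=30  P3=31  P4=11  P5=28
Waiting(P1) = turnaround − burst = 22 − 7 = 15

15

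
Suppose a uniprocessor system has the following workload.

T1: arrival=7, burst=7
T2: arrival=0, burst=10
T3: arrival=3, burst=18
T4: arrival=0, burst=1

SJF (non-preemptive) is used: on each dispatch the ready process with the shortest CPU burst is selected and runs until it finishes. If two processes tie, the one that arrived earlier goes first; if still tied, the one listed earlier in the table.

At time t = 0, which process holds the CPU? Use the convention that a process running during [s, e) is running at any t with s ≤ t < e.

Timeline: | T4 0-1 | T2 1-11 | T1 11-18 | T3 18-36 |
Completion: T1=18  T2=11  T3=36  T4=1

T4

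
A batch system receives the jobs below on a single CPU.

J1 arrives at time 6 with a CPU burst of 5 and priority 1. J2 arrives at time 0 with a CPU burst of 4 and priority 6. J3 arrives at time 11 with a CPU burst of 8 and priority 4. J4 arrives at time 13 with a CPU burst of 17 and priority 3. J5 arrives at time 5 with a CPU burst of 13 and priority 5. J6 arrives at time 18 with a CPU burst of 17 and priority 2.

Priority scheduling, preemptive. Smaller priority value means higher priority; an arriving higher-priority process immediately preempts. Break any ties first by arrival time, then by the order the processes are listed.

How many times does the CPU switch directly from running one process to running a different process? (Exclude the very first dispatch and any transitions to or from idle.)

7

Timeline: | J2 0-4 | idle 4-5 | J5 5-6 | J1 6-11 | J3 11-13 | J4 13-18 | J6 18-35 | J4 35-47 | J3 47-53 | J5 53-65 |
Completion: J1=11  J2=4  J3=53  J4=47  J5=65  J6=35
Turnaround (C−A): J1=5  J2=4  J3=42  J4=34  J5=60  J6=17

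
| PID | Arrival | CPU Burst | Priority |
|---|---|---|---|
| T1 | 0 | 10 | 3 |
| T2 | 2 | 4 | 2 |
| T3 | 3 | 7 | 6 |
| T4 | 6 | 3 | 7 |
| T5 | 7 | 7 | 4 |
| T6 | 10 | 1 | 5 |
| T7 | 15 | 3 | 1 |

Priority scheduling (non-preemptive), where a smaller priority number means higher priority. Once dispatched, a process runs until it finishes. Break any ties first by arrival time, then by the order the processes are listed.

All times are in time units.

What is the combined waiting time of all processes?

83

Gantt: | T1 0-10 | T2 10-14 | T5 14-21 | T7 21-24 | T6 24-25 | T3 25-32 | T4 32-35 |
Completion: T1=10  T2=14  T3=32  T4=35  T5=21  T6=25  T7=24
Turnaround (C−A): T1=10  T2=12  T3=29  T4=29  T5=14  T6=15  T7=9
Waiting = turnaround − burst: T1=0, T2=8, T3=22, T4=26, T5=7, T6=14, T7=6
Total waiting = 0 + 8 + 22 + 26 + 7 + 14 + 6 = 83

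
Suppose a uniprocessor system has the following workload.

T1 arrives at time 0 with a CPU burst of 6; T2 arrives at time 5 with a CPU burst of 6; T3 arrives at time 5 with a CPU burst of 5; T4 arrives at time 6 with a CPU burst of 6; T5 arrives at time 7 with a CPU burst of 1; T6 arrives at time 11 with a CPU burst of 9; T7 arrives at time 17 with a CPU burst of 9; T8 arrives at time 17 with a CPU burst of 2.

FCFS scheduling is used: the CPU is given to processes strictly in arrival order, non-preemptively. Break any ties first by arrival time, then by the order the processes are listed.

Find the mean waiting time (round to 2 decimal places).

Schedule: | T1 0-6 | T2 6-12 | T3 12-17 | T4 17-23 | T5 23-24 | T6 24-33 | T7 33-42 | T8 42-44 |
Completion: T1=6  T2=12  T3=17  T4=23  T5=24  T6=33  T7=42  T8=44
Waiting times: T1=0, T2=1, T3=7, T4=11, T5=16, T6=13, T7=16, T8=25
Average waiting = (0+1+7+11+16+13+16+25) / 8 = 89/8 = 11.13

11.13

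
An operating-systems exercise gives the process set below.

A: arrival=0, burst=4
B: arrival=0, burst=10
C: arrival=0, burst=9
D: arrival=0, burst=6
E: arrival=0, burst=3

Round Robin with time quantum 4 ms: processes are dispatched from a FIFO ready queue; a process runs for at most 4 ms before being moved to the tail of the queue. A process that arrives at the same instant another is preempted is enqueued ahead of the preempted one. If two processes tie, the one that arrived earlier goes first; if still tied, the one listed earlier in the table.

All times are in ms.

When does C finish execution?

32

Timeline: | A 0-4 | B 4-8 | C 8-12 | D 12-16 | E 16-19 | B 19-23 | C 23-27 | D 27-29 | B 29-31 | C 31-32 |
Completion: A=4  B=31  C=32  D=29  E=19
Turnaround (C−A): A=4  B=31  C=32  D=29  E=19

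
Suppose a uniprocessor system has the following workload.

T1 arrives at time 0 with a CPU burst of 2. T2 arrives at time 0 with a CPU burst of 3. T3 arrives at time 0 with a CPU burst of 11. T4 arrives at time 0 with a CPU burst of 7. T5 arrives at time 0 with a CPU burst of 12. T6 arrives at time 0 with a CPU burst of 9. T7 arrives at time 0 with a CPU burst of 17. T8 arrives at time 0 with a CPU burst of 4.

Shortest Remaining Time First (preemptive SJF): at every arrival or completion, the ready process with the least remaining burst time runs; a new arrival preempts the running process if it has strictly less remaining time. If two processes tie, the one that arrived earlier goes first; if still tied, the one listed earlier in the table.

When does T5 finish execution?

Timeline: | T1 0-2 | T2 2-5 | T8 5-9 | T4 9-16 | T6 16-25 | T3 25-36 | T5 36-48 | T7 48-65 |
Completion: T1=2  T2=5  T3=36  T4=16  T5=48  T6=25  T7=65  T8=9
Turnaround (C−A): T1=2  T2=5  T3=36  T4=16  T5=48  T6=25  T7=65  T8=9

48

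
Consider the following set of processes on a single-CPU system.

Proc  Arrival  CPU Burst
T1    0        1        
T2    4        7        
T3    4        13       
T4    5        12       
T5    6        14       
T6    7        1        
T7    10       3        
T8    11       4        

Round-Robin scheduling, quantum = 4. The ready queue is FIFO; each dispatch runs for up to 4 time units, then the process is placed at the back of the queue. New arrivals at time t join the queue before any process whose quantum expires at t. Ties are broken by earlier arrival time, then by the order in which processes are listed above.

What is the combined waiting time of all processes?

167

Timeline: | T1 0-1 | idle 1-4 | T2 4-8 | T3 8-12 | T4 12-16 | T5 16-20 | T6 20-21 | T2 21-24 | T7 24-27 | T8 27-31 | T3 31-35 | T4 35-39 | T5 39-43 | T3 43-47 | T4 47-51 | T5 51-55 | T3 55-56 | T5 56-58 |
Completion: T1=1  T2=24  T3=56  T4=51  T5=58  T6=21  T7=27  T8=31
Turnaround (C−A): T1=1  T2=20  T3=52  T4=46  T5=52  T6=14  T7=17  T8=20
Waiting = turnaround − burst: T1=0, T2=13, T3=39, T4=34, T5=38, T6=13, T7=14, T8=16
Total waiting = 0 + 13 + 39 + 34 + 38 + 13 + 14 + 16 = 167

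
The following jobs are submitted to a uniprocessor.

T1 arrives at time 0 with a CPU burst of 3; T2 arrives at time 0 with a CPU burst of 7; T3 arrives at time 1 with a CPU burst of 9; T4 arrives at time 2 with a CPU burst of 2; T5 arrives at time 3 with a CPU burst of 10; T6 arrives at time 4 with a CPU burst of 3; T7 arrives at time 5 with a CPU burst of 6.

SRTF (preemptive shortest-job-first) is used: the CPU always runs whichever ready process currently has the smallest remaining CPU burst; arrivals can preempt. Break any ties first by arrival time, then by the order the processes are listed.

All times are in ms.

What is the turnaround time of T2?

21

Timeline: | T1 0-3 | T4 3-5 | T6 5-8 | T7 8-14 | T2 14-21 | T3 21-30 | T5 30-40 |
Completion: T1=3  T2=21  T3=30  T4=5  T5=40  T6=8  T7=14
Turnaround(T2) = completion − arrival = 21 − 0 = 21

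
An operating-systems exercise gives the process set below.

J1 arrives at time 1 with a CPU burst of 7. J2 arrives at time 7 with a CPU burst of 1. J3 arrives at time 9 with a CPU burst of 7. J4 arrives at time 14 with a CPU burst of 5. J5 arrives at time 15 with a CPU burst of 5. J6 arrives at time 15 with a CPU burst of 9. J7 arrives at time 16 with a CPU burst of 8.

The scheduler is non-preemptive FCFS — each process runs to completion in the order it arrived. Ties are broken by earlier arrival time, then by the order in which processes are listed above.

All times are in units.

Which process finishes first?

Gantt: | idle 0-1 | J1 1-8 | J2 8-9 | J3 9-16 | J4 16-21 | J5 21-26 | J6 26-35 | J7 35-43 |
Completion: J1=8  J2=9  J3=16  J4=21  J5=26  J6=35  J7=43
Finish order: J1 → J2 → J3 → J4 → J5 → J6 → J7

J1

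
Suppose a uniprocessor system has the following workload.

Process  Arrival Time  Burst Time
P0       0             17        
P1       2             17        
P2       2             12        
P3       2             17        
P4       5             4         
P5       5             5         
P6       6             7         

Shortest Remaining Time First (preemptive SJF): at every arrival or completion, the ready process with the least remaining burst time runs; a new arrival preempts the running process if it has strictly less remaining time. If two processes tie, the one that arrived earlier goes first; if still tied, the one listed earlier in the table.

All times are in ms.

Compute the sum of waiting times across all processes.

Gantt: | P0 0-2 | P2 2-5 | P4 5-9 | P5 9-14 | P6 14-21 | P2 21-30 | P0 30-45 | P1 45-62 | P3 62-79 |
Completion: P0=45  P1=62  P2=30  P3=79  P4=9  P5=14  P6=21
Waiting = turnaround − burst: P0=28, P1=43, P2=16, P3=60, P4=0, P5=4, P6=8
Total waiting = 28 + 43 + 16 + 60 + 0 + 4 + 8 = 159

159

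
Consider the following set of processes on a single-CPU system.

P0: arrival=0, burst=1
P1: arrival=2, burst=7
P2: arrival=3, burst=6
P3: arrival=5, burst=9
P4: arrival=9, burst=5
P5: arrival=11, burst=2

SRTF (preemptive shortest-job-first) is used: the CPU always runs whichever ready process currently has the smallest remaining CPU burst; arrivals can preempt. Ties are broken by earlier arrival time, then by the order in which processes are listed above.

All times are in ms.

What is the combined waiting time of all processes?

Timeline: | P0 0-1 | idle 1-2 | P1 2-9 | P4 9-11 | P5 11-13 | P4 13-16 | P2 16-22 | P3 22-31 |
Completion: P0=1  P1=9  P2=22  P3=31  P4=16  P5=13
Turnaround (C−A): P0=1  P1=7  P2=19  P3=26  P4=7  P5=2
Waiting = turnaround − burst: P0=0, P1=0, P2=13, P3=17, P4=2, P5=0
Total waiting = 0 + 0 + 13 + 17 + 2 + 0 = 32

32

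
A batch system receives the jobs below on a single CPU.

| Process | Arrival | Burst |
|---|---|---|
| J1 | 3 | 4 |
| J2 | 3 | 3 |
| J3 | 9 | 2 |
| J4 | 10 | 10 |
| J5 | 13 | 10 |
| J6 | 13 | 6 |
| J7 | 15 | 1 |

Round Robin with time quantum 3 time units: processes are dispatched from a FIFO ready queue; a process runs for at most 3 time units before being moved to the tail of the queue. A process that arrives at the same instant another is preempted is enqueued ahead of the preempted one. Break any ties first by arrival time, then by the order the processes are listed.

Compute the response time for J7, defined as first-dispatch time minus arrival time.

6

Gantt: | idle 0-3 | J1 3-6 | J2 6-9 | J1 9-10 | J3 10-12 | J4 12-15 | J5 15-18 | J6 18-21 | J7 21-22 | J4 22-25 | J5 25-28 | J6 28-31 | J4 31-34 | J5 34-37 | J4 37-38 | J5 38-39 |
Completion: J1=10  J2=9  J3=12  J4=38  J5=39  J6=31  J7=22
Turnaround (C−A): J1=7  J2=6  J3=3  J4=28  J5=26  J6=18  J7=7
Response(J7) = first start − arrival = 21 − 15 = 6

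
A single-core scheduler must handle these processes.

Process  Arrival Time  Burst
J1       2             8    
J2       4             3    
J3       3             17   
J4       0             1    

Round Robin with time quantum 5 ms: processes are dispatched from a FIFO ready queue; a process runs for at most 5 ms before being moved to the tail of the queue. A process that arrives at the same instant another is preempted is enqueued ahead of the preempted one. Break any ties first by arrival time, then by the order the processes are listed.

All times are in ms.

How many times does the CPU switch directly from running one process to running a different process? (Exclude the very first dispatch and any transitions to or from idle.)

4

Gantt: | J4 0-1 | idle 1-2 | J1 2-7 | J3 7-12 | J2 12-15 | J1 15-18 | J3 18-30 |
Completion: J1=18  J2=15  J3=30  J4=1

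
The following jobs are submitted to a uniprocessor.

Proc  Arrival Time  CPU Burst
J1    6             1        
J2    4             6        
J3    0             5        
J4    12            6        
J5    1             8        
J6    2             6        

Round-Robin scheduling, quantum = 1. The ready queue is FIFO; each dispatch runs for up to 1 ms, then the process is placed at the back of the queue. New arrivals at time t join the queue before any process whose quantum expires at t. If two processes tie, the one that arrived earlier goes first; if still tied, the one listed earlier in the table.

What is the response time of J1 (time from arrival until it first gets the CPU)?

Schedule: | J3 0-1 | J5 1-2 | J3 2-3 | J6 3-4 | J5 4-5 | J3 5-6 | J2 6-7 | J6 7-8 | J5 8-9 | J1 9-10 | J3 10-11 | J2 11-12 | J6 12-13 | J5 13-14 | J3 14-15 | J4 15-16 | J2 16-17 | J6 17-18 | J5 18-19 | J4 19-20 | J2 20-21 | J6 21-22 | J5 22-23 | J4 23-24 | J2 24-25 | J6 25-26 | J5 26-27 | J4 27-28 | J2 28-29 | J5 29-30 | J4 30-32 |
Completion: J1=10  J2=29  J3=15  J4=32  J5=30  J6=26
Turnaround (C−A): J1=4  J2=25  J3=15  J4=20  J5=29  J6=24
Response(J1) = first start − arrival = 9 − 6 = 3

3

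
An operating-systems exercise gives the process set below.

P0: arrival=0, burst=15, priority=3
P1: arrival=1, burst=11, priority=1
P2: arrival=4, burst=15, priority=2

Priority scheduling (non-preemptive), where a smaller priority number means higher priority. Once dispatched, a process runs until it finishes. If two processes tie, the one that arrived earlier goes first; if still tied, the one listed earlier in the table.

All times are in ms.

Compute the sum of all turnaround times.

Schedule: | P0 0-15 | P1 15-26 | P2 26-41 |
Completion: P0=15  P1=26  P2=41
Turnaround (C−A): P0=15  P1=25  P2=37
Turnaround = completion − arrival: P0=15, P1=25, P2=37
Total turnaround = 15 + 25 + 37 = 77

77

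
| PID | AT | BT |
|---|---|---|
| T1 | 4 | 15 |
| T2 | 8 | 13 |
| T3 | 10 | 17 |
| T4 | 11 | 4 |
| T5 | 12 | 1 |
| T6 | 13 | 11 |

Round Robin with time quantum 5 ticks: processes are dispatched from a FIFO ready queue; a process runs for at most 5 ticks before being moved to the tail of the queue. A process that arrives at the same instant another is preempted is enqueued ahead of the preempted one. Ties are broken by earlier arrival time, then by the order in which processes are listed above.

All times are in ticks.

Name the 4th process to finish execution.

Timeline: | idle 0-4 | T1 4-9 | T2 9-14 | T1 14-19 | T3 19-24 | T4 24-28 | T5 28-29 | T6 29-34 | T2 34-39 | T1 39-44 | T3 44-49 | T6 49-54 | T2 54-57 | T3 57-62 | T6 62-63 | T3 63-65 |
Completion: T1=44  T2=57  T3=65  T4=28  T5=29  T6=63
Finish order: T4 → T5 → T1 → T2 → T6 → T3

T2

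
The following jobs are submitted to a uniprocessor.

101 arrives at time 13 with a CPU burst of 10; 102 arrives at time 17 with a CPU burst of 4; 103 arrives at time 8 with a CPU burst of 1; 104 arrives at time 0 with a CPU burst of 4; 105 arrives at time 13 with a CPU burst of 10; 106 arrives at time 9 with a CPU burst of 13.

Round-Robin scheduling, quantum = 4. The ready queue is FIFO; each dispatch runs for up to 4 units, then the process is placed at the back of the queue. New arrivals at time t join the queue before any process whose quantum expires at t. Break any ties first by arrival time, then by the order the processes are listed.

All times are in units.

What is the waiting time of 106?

24

Timeline: | 104 0-4 | idle 4-8 | 103 8-9 | 106 9-13 | 101 13-17 | 105 17-21 | 106 21-25 | 102 25-29 | 101 29-33 | 105 33-37 | 106 37-41 | 101 41-43 | 105 43-45 | 106 45-46 |
Completion: 101=43  102=29  103=9  104=4  105=45  106=46
Turnaround (C−A): 101=30  102=12  103=1  104=4  105=32  106=37
Waiting(106) = turnaround − burst = 37 − 13 = 24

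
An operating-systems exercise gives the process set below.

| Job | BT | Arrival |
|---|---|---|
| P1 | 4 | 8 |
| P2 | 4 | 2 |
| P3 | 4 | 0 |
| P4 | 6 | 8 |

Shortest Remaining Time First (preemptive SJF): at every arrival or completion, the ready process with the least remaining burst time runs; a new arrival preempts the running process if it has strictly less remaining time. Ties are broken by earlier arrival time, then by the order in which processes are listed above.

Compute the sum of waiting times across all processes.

Timeline: | P3 0-4 | P2 4-8 | P1 8-12 | P4 12-18 |
Completion: P1=12  P2=8  P3=4  P4=18
Turnaround (C−A): P1=4  P2=6  P3=4  P4=10
Waiting = turnaround − burst: P1=0, P2=2, P3=0, P4=4
Total waiting = 0 + 2 + 0 + 4 = 6

6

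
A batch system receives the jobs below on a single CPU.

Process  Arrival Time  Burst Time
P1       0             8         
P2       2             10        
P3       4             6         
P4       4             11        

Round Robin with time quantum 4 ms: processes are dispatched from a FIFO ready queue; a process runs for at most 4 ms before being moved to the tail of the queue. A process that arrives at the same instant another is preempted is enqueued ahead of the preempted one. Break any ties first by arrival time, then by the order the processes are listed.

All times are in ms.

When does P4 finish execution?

35

Timeline: | P1 0-4 | P2 4-8 | P3 8-12 | P4 12-16 | P1 16-20 | P2 20-24 | P3 24-26 | P4 26-30 | P2 30-32 | P4 32-35 |
Completion: P1=20  P2=32  P3=26  P4=35
Turnaround (C−A): P1=20  P2=30  P3=22  P4=31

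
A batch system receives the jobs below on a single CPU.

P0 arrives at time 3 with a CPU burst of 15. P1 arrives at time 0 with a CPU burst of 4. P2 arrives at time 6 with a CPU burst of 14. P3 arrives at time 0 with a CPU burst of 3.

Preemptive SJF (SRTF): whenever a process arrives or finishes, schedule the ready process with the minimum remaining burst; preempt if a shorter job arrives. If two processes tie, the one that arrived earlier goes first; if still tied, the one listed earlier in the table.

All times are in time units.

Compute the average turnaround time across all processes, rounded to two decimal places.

Timeline: | P3 0-3 | P1 3-7 | P2 7-21 | P0 21-36 |
Completion: P0=36  P1=7  P2=21  P3=3
Turnaround times: P0=33, P1=7, P2=15, P3=3
Average turnaround = (33+7+15+3) / 4 = 58/4 = 14.50

14.50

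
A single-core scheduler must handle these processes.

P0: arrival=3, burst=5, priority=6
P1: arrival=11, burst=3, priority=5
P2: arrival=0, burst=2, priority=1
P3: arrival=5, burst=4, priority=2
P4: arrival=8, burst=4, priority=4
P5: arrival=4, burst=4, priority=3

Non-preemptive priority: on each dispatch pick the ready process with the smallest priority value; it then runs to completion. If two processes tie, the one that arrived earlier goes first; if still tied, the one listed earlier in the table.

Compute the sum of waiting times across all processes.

Timeline: | P2 0-2 | idle 2-3 | P0 3-8 | P3 8-12 | P5 12-16 | P4 16-20 | P1 20-23 |
Completion: P0=8  P1=23  P2=2  P3=12  P4=20  P5=16
Turnaround (C−A): P0=5  P1=12  P2=2  P3=7  P4=12  P5=12
Waiting = turnaround − burst: P0=0, P1=9, P2=0, P3=3, P4=8, P5=8
Total waiting = 0 + 9 + 0 + 3 + 8 + 8 = 28

28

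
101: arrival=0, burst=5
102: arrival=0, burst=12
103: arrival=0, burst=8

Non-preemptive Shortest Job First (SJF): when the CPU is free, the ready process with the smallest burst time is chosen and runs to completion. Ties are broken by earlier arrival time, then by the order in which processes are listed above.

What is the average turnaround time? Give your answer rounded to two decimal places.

14.33

Gantt: | 101 0-5 | 103 5-13 | 102 13-25 |
Completion: 101=5  102=25  103=13
Turnaround (C−A): 101=5  102=25  103=13
Turnaround times: 101=5, 102=25, 103=13
Average turnaround = (5+25+13) / 3 = 43/3 = 14.33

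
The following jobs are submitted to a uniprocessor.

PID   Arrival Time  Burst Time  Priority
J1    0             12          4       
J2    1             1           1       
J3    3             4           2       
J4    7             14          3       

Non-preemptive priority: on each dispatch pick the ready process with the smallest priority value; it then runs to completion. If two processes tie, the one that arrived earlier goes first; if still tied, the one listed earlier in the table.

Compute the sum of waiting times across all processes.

Schedule: | J1 0-12 | J2 12-13 | J3 13-17 | J4 17-31 |
Completion: J1=12  J2=13  J3=17  J4=31
Turnaround (C−A): J1=12  J2=12  J3=14  J4=24
Waiting = turnaround − burst: J1=0, J2=11, J3=10, J4=10
Total waiting = 0 + 11 + 10 + 10 = 31

31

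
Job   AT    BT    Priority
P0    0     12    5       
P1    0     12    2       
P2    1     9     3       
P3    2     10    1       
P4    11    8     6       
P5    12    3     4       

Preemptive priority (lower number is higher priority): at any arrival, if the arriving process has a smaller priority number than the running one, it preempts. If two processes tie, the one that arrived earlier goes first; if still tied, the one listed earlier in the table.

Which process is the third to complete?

P2

Schedule: | P1 0-2 | P3 2-12 | P1 12-22 | P2 22-31 | P5 31-34 | P0 34-46 | P4 46-54 |
Completion: P0=46  P1=22  P2=31  P3=12  P4=54  P5=34
Turnaround (C−A): P0=46  P1=22  P2=30  P3=10  P4=43  P5=22
Finish order: P3 → P1 → P2 → P5 → P0 → P4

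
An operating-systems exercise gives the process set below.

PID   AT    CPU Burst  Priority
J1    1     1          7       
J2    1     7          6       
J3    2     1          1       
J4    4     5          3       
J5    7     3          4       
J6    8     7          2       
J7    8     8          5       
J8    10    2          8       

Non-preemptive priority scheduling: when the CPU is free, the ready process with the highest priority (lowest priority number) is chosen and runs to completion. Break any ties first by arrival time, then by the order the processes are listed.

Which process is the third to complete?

Timeline: | idle 0-1 | J2 1-8 | J3 8-9 | J6 9-16 | J4 16-21 | J5 21-24 | J7 24-32 | J1 32-33 | J8 33-35 |
Completion: J1=33  J2=8  J3=9  J4=21  J5=24  J6=16  J7=32  J8=35
Turnaround (C−A): J1=32  J2=7  J3=7  J4=17  J5=17  J6=8  J7=24  J8=25
Finish order: J2 → J3 → J6 → J4 → J5 → J7 → J1 → J8

J6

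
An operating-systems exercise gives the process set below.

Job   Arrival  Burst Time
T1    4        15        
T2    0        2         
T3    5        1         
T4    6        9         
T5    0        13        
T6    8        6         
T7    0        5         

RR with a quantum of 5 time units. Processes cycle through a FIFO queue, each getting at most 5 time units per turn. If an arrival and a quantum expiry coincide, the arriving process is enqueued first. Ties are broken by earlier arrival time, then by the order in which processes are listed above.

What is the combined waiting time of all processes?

142

Gantt: | T2 0-2 | T5 2-7 | T7 7-12 | T1 12-17 | T3 17-18 | T4 18-23 | T5 23-28 | T6 28-33 | T1 33-38 | T4 38-42 | T5 42-45 | T6 45-46 | T1 46-51 |
Completion: T1=51  T2=2  T3=18  T4=42  T5=45  T6=46  T7=12
Waiting = turnaround − burst: T1=32, T2=0, T3=12, T4=27, T5=32, T6=32, T7=7
Total waiting = 32 + 0 + 12 + 27 + 32 + 32 + 7 = 142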